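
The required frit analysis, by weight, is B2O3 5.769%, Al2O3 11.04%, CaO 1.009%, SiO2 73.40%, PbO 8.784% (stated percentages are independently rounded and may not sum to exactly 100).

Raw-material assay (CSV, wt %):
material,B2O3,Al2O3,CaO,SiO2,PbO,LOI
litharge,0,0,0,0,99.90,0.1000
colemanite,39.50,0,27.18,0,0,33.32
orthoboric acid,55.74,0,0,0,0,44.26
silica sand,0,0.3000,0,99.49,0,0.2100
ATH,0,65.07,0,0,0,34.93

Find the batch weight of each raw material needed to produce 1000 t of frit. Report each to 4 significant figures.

Working values appear (rounded to 4 significant figures) within the worked lines — all arithmetic carries full float precision throughout — exactly one rounding is applied to every reported number. All derived quantities, which include net glass mass, totals, the five compositions, yield, LOI, are re-derived in full float precision, exactly as printed in either problem or answer, using the weight values for 1000 t of glass.
Oxide mass targets, per 1000 t frit:
  B2O3: 5.769% × 1000 = 57.69 t
  Al2O3: 11.04% × 1000 = 110.4 t
  CaO: 1.009% × 1000 = 10.09 t
  SiO2: 73.40% × 1000 = 734.0 t
  PbO: 8.784% × 1000 = 87.84 t
Per-oxide balance check given the weights on record, at the basis given (target by target, the sums agree once rounding is allowed for):
  B2O3: 37.12·0.3950 + 77.19·0.5574 = 57.69 t (target 57.69 t)
  Al2O3: 737.8·0.003000 + 166.3·0.6507 = 110.4 t (target 110.4 t)
  CaO: 37.12·0.2718 = 10.09 t (target 10.09 t)
  SiO2: 737.8·0.9949 = 734.0 t (target 734.0 t)
  PbO: 87.93·0.9990 = 87.84 t (target 87.84 t)
Glass-mass bookkeeping: batch total minus LOI = 1000 t (summing oxide targets gives 1000 t; versus the stated basis of 1000 t — deltas are rounding alone).
Whole-batch sum: Σ batch = 1106 t; loss to ignition Σ batch·LOI = 106.3 t; yield, glass over the total, = 90.40%.

Batch per 1000 t frit:
  litharge: 87.93 t
  colemanite: 37.12 t
  orthoboric acid: 77.19 t
  silica sand: 737.8 t
  ATH: 166.3 t
Total batch = 1106 t; LOI loss = 106.3 t; yield = 90.40%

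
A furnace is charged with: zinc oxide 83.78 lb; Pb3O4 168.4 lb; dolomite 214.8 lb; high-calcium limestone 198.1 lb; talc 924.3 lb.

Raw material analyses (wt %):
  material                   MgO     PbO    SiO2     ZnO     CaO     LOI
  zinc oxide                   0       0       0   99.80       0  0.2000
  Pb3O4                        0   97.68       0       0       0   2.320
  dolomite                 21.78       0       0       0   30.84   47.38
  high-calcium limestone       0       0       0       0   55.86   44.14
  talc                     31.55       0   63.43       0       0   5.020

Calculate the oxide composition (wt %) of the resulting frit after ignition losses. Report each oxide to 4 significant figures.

Glass mass = 1350 lb (batch 1589 − LOI 239.7).
Composition: MgO 25.07%, PbO 12.19%, SiO2 43.44%, ZnO 6.195%, CaO 13.11%

Each numeric step runs at full float precision all the way through — mid-chain values are displayed with 4-significant-figure rounding across the worked steps. Every reported number carries a single rounding. The derived quantities are carried from the weighed amounts for 1350 lb of glass at full precision (LOI, net glass mass, totals, yield, the five compositions), exactly as printed in problem or answer.
Per-oxide mass from batch:
  MgO: 214.8·0.2178 + 924.3·0.3155 = 338.4 lb
  PbO: 168.4·0.9768 = 164.5 lb
  SiO2: 924.3·0.6343 = 586.3 lb
  ZnO: 83.78·0.9980 = 83.61 lb
  CaO: 214.8·0.3084 + 198.1·0.5586 = 176.9 lb
LOI: 83.78·0.002000 + 168.4·0.02320 + 214.8·0.4738 + 198.1·0.4414 + 924.3·0.05020 = 239.7 lb
Glass mass = batch − LOI = 1589 − 239.7 = 1350 lb (= Σ oxide masses)
oxide / glass × 100 gives the wt %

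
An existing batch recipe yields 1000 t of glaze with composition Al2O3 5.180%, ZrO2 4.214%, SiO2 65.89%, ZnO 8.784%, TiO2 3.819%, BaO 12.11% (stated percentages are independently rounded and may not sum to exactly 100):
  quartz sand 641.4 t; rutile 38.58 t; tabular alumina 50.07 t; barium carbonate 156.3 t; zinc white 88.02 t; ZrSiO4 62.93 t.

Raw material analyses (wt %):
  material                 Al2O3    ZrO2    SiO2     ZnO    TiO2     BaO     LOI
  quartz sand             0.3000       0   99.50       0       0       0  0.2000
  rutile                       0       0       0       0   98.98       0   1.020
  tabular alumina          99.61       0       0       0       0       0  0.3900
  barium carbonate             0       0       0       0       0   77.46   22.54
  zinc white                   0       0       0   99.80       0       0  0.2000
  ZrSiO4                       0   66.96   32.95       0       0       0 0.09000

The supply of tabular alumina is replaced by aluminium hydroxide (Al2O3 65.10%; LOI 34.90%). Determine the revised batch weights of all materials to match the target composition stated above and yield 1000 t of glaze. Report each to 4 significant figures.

Every computation carries exact precision in all steps; working values appear rounded to four significant figures alongside each step — every reported result is rounded only once. Derived quantities (the yield, LOI, the six compositions, net glass mass, totals) are rebuilt at full float precision from the batch weights at 1000 t of glass as quoted within the question or the answer.
Oxide-by-oxide targets in 1000 t glaze:
  Al2O3: 5.180% × 1000 = 51.80 t
  ZrO2: 4.214% × 1000 = 42.14 t
  SiO2: 65.89% × 1000 = 658.9 t
  ZnO: 8.784% × 1000 = 87.84 t
  TiO2: 3.819% × 1000 = 38.19 t
  BaO: 12.11% × 1000 = 121.1 t
Mass-balance tally per oxide using the reported weights, at the basis given (sums match the target masses net of answer rounding effects):
  Al2O3: 641.4·0.003000 + 76.61·0.6510 = 51.80 t (target 51.80 t)
  ZrO2: 62.93·0.6696 = 42.14 t (target 42.14 t)
  SiO2: 641.4·0.9950 + 62.93·0.3295 = 658.9 t (target 658.9 t)
  ZnO: 88.02·0.9980 = 87.84 t (target 87.84 t)
  TiO2: 38.58·0.9898 = 38.19 t (target 38.19 t)
  BaO: 156.3·0.7746 = 121.1 t (target 121.1 t)
Glass-mass sanity pass: total charge less LOI = 1000 t (targets for the oxides total 1000 t; basis as stated: 1000 t — a pure rounding effect).
Summing the batch: Σ batch = 1064 t; LOI removed, Σ of batch·LOI: 63.88 t; yield, glass over the total, = 94.00%.

Revised batch per 1000 t glaze:
  quartz sand: 641.4 t
  rutile: 38.58 t
  aluminium hydroxide: 76.61 t
  barium carbonate: 156.3 t
  zinc white: 88.02 t
  ZrSiO4: 62.93 t
Total batch = 1064 t; LOI loss = 63.88 t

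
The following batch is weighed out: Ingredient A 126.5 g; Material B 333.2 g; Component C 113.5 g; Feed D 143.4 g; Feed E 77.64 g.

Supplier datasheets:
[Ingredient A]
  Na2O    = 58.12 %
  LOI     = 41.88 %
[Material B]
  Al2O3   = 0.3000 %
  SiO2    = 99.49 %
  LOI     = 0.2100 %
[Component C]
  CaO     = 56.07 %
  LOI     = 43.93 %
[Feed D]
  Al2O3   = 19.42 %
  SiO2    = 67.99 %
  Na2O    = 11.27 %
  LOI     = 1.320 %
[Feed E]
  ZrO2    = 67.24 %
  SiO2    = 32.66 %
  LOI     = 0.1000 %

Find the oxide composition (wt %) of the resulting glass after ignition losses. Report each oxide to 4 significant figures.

The intermediate values are printed (rounded to four significant digits) in the printout. The working math holds full precision through the solve. Each reported value is rounded once only. All derived quantities, including net glass mass, ignition loss, the totals, yield, five oxide percentages, are rebuilt from the weighed amounts for 688.7 g of glass at exact precision exactly as shown in either problem or answer.
Per-oxide mass from batch:
  CaO: 113.5·0.5607 = 63.64 g
  ZrO2: 77.64·0.6724 = 52.21 g
  Al2O3: 333.2·0.003000 + 143.4·0.1942 = 28.85 g
  SiO2: 333.2·0.9949 + 143.4·0.6799 + 77.64·0.3266 = 454.4 g
  Na2O: 126.5·0.5812 + 143.4·0.1127 = 89.68 g
LOI: 126.5·0.4188 + 333.2·0.002100 + 113.5·0.4393 + 143.4·0.01320 + 77.64·0.001000 = 105.5 g
Glass = total batch minus LOI = 794.2 − 105.5 = 688.7 g (matching Σ of the oxides)
each wt % is 100 × oxide ÷ glass

Glass mass = 688.7 g (batch 794.2 − LOI 105.5).
Composition: CaO 9.240%, ZrO2 7.580%, Al2O3 4.189%, SiO2 65.97%, Na2O 13.02%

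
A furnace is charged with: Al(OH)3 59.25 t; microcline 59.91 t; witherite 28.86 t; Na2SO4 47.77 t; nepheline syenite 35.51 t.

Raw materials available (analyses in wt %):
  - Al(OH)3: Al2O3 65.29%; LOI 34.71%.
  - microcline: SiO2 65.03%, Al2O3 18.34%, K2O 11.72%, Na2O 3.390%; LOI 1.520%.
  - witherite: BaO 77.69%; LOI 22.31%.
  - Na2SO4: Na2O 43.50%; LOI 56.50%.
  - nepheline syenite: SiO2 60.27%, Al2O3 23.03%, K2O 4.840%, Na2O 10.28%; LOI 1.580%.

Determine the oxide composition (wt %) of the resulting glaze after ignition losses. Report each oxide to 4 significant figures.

Glass mass = 175.8 t (batch 231.3 − LOI 55.47).
Composition: SiO2 34.33%, Al2O3 32.90%, K2O 4.971%, BaO 12.75%, Na2O 15.05%

In-progress results are shown rounded to 4 significant figures within the worked lines; every computation keeps full float precision in every operation — each reported figure is rounded just once; derived quantities are rebuilt at exact precision (net glass mass, the yield, ignition loss, totals, the five compositions) using the weight values per 175.8 t of glass, exactly as shown in the question or the answer.
Mass of each oxide from the mix:
  SiO2: 59.91·0.6503 + 35.51·0.6027 = 60.36 t
  Al2O3: 59.25·0.6529 + 59.91·0.1834 + 35.51·0.2303 = 57.85 t
  K2O: 59.91·0.1172 + 35.51·0.04840 = 8.740 t
  BaO: 28.86·0.7769 = 22.42 t
  Na2O: 59.91·0.03390 + 47.77·0.4350 + 35.51·0.1028 = 26.46 t
LOI: 59.25·0.3471 + 59.91·0.01520 + 28.86·0.2231 + 47.77·0.5650 + 35.51·0.01580 = 55.47 t
Net of LOI, the glass mass = 231.3 − 55.47 = 175.8 t (= Σ oxide masses)
wt % = 100 × oxide mass / glass mass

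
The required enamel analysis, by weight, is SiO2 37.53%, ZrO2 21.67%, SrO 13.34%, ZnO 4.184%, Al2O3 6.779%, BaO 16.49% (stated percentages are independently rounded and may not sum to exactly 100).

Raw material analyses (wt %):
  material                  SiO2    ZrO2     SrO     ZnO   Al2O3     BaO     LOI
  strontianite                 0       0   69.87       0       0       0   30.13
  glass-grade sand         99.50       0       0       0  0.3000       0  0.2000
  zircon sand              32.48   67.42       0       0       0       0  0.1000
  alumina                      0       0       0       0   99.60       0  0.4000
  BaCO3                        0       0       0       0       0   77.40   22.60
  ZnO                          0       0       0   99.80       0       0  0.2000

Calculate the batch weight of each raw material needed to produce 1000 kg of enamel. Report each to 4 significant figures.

All internal work carries exact precision throughout; working values are printed, rounded to 4 significant figures, as written. Each reported number takes just one rounding; all derived quantities, including yield, ignition loss, the six compositions, totals, net glass mass, are rebuilt starting from the weights at 1000 kg of glass in exact precision exactly as printed in question or answer.
Target masses of each oxide per 1000 kg enamel:
  SiO2: 37.53% × 1000 = 375.3 kg
  ZrO2: 21.67% × 1000 = 216.7 kg
  SrO: 13.34% × 1000 = 133.4 kg
  ZnO: 4.184% × 1000 = 41.84 kg
  Al2O3: 6.779% × 1000 = 67.79 kg
  BaO: 16.49% × 1000 = 164.9 kg
Oxide-by-oxide audit given the weights on record, per the basis as stated (every target is met by its sum given rounding of the digits):
  SiO2: 272.3·0.9950 + 321.4·0.3248 = 375.3 kg (target 375.3 kg)
  ZrO2: 321.4·0.6742 = 216.7 kg (target 216.7 kg)
  SrO: 190.9·0.6987 = 133.4 kg (target 133.4 kg)
  ZnO: 41.92·0.9980 = 41.84 kg (target 41.84 kg)
  Al2O3: 272.3·0.003000 + 67.24·0.9960 = 67.79 kg (target 67.79 kg)
  BaO: 213.0·0.7740 = 164.9 kg (target 164.9 kg)
Glass mass check: batch total minus LOI = 999.9 kg (the targets, summed, come to 999.9 kg; stated basis 1000 kg — differing by rounding only).
Whole-batch sum: Σ batch = 1107 kg; the LOI term Σ batch·LOI equals 106.9 kg; as yield: glass ÷ batch → 90.34%.

Batch per 1000 kg enamel:
  strontianite: 190.9 kg
  glass-grade sand: 272.3 kg
  zircon sand: 321.4 kg
  alumina: 67.24 kg
  BaCO3: 213.0 kg
  ZnO: 41.92 kg
Total batch = 1107 kg; LOI loss = 106.9 kg; yield = 90.34%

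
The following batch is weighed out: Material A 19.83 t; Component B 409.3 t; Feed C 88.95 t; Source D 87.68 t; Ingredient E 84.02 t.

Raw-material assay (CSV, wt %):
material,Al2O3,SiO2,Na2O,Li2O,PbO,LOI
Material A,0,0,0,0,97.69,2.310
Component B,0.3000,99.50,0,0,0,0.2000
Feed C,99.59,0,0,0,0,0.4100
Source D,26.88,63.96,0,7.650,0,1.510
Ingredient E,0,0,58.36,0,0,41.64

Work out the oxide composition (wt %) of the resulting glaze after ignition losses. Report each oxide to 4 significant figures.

Glass mass = 651.8 t (batch 689.8 − LOI 37.95).
Composition: Al2O3 17.39%, SiO2 71.08%, Na2O 7.523%, Li2O 1.029%, PbO 2.972%

Values along the way are printed, rounded to 4 significant digits, within the worked lines. All internal work keeps exact precision in all steps; every reported result is rounded just once. Derived quantities are re-derived starting from the weights on 651.8 t of glass in full precision (the five compositions, ignition loss, glass mass, yield, totals) as they appear in either problem or answer.
Mass of each oxide from the mix:
  Al2O3: 409.3·0.003000 + 88.95·0.9959 + 87.68·0.2688 = 113.4 t
  SiO2: 409.3·0.9950 + 87.68·0.6396 = 463.3 t
  Na2O: 84.02·0.5836 = 49.03 t
  Li2O: 87.68·0.07650 = 6.708 t
  PbO: 19.83·0.9769 = 19.37 t
LOI: 19.83·0.02310 + 409.3·0.002000 + 88.95·0.004100 + 87.68·0.01510 + 84.02·0.4164 = 37.95 t
Net of LOI, the glass mass = 689.8 − 37.95 = 651.8 t (consistent with Σ oxide mass)
wt % = oxide mass / glass mass × 100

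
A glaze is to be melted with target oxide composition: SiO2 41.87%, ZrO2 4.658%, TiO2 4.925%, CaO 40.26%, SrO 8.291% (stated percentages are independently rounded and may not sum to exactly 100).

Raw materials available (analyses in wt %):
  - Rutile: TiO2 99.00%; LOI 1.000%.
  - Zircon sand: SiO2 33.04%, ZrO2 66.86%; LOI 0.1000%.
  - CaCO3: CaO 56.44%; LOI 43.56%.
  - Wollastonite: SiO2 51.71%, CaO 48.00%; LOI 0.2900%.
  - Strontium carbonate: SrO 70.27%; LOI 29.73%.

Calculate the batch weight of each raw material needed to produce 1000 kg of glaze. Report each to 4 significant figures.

Batch per 1000 kg glaze:
  Rutile: 49.75 kg
  Zircon sand: 69.67 kg
  CaCO3: 62.56 kg
  Wollastonite: 765.2 kg
  Strontium carbonate: 118.0 kg
Total batch = 1065 kg; LOI loss = 65.12 kg; yield = 93.89%

Every computation carries full precision at each step; values along the way appear, with 4-significant-digit rounding, on the page — exactly one rounding goes into each reported result — the derived quantities are recomputed from the weighed amounts for 1000 kg of glass at exact precision (net glass mass, the five compositions, totals, LOI, yield), precisely as stated by either problem or answer.
Oxide-by-oxide targets in 1000 kg glaze:
  SiO2: 41.87% × 1000 = 418.7 kg
  ZrO2: 4.658% × 1000 = 46.58 kg
  TiO2: 4.925% × 1000 = 49.25 kg
  CaO: 40.26% × 1000 = 402.6 kg
  SrO: 8.291% × 1000 = 82.91 kg
A balance pass over the oxides, working from each reported weight, versus the basis set out (each sum matches its target mass up to rounding of the answer):
  SiO2: 69.67·0.3304 + 765.2·0.5171 = 418.7 kg (target 418.7 kg)
  ZrO2: 69.67·0.6686 = 46.58 kg (target 46.58 kg)
  TiO2: 49.75·0.9900 = 49.25 kg (target 49.25 kg)
  CaO: 62.56·0.5644 + 765.2·0.4800 = 402.6 kg (target 402.6 kg)
  SrO: 118.0·0.7027 = 82.92 kg (target 82.91 kg)
Consistency of the glass mass: the batch minus its LOI: 1000 kg (the Σ of target masses is 1000 kg; the stated basis being 1000 kg — deltas are rounding alone).
Total batch = Σ batch = 1065 kg; LOI removed, Σ of batch·LOI: 65.12 kg; as yield: glass ÷ batch → 93.89%.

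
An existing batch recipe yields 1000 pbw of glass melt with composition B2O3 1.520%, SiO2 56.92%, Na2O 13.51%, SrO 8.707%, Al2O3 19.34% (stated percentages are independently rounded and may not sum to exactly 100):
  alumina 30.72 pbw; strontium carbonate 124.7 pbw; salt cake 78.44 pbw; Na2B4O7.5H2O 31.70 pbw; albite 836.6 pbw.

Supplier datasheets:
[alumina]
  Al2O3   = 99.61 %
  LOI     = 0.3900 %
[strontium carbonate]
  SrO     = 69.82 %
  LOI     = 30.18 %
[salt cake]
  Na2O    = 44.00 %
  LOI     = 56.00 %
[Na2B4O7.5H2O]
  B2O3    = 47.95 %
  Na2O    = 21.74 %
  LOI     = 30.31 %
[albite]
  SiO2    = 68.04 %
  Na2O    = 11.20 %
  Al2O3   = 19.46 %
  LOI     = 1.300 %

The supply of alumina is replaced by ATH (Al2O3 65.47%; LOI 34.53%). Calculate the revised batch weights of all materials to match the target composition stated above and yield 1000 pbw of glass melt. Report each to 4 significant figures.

The working math runs at full float precision at all times; in-progress results appear rounded to four significant digits across the worked steps. Every reported figure undergoes a single rounding; all derived quantities (the yield, the five compositions, LOI, the totals, glass mass) are rebuilt in full precision from the weighed amounts per 1000 pbw of glass exactly as printed in the problem or answer text.
Per-oxide target masses for 1000 pbw glass melt:
  B2O3: 1.520% × 1000 = 15.20 pbw
  SiO2: 56.92% × 1000 = 569.2 pbw
  Na2O: 13.51% × 1000 = 135.1 pbw
  SrO: 8.707% × 1000 = 87.07 pbw
  Al2O3: 19.34% × 1000 = 193.4 pbw
Oxide-by-oxide audit working from each reported weight, relative to the basis at hand (summed amounts equal target values once rounding is allowed for):
  B2O3: 31.70·0.4795 = 15.20 pbw (target 15.20 pbw)
  SiO2: 836.6·0.6804 = 569.2 pbw (target 569.2 pbw)
  Na2O: 78.44·0.4400 + 31.70·0.2174 + 836.6·0.1120 = 135.1 pbw (target 135.1 pbw)
  SrO: 124.7·0.6982 = 87.07 pbw (target 87.07 pbw)
  Al2O3: 46.75·0.6547 + 836.6·0.1946 = 193.4 pbw (target 193.4 pbw)
The glass-mass cross-check: Σ batch − LOI loss = 1000 pbw (the targets, summed, come to 1000 pbw; versus the stated basis of 1000 pbw — gaps are rounding artifacts).
Total batch = Σ batch = 1118 pbw; LOI removed, Σ of batch·LOI: 118.2 pbw; as yield: glass ÷ batch → 89.43%.

Revised batch per 1000 pbw glass melt:
  ATH: 46.75 pbw
  strontium carbonate: 124.7 pbw
  salt cake: 78.44 pbw
  Na2B4O7.5H2O: 31.70 pbw
  albite: 836.6 pbw
Total batch = 1118 pbw; LOI loss = 118.2 pbw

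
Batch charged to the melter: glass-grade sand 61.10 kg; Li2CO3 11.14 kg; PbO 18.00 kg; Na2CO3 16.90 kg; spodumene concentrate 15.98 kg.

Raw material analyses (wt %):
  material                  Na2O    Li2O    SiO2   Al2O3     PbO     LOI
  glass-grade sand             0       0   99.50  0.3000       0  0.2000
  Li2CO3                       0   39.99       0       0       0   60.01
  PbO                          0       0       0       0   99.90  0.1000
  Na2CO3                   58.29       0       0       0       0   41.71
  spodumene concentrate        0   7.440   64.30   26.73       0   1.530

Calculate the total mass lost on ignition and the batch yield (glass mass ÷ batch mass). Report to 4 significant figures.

LOI loss = 14.12 kg; glass = 109.0 kg; yield = 88.53%

Every computation holds full precision in every operation — the intermediate values appear, rounded to 4 significant digits, within the worked lines — each reported result takes a single rounding; derived quantities are re-derived using the weight values per 109.0 kg of glass at full precision (five oxide percentages, the totals, the yield, LOI, net glass mass), as given in the problem or the answer.
Material-by-material LOI:
  glass-grade sand: 61.10 × 0.002000 = 0.1222 kg
  Li2CO3: 11.14 × 0.6001 = 6.685 kg
  PbO: 18.00 × 0.001000 = 0.01800 kg
  Na2CO3: 16.90 × 0.4171 = 7.049 kg
  spodumene concentrate: 15.98 × 0.01530 = 0.2445 kg
Total LOI = 14.12 kg
Glass = batch − LOI = 123.1 − 14.12 = 109.0 kg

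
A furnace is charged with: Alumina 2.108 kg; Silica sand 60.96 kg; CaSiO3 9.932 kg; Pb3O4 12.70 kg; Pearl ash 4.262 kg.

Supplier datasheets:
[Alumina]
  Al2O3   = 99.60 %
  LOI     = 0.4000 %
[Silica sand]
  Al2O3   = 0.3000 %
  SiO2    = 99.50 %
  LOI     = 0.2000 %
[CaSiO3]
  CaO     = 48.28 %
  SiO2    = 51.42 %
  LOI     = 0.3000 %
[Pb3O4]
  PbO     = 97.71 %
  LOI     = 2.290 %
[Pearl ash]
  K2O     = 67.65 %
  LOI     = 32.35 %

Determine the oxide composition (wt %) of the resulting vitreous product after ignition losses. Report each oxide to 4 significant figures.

Glass mass = 88.13 kg (batch 89.96 − LOI 1.830).
Composition: CaO 5.441%, Al2O3 2.590%, K2O 3.271%, PbO 14.08%, SiO2 74.62%

Every computation holds full precision through the solve; working values appear with 4-significant-figure rounding as written — each reported value is rounded once only. The derived quantities (the five compositions, the yield, glass mass, LOI, totals) are re-derived at exact precision from the weighed amounts at 88.13 kg of glass as given in question or answer.
Per-oxide mass from batch:
  CaO: 9.932·0.4828 = 4.795 kg
  Al2O3: 2.108·0.9960 + 60.96·0.003000 = 2.282 kg
  K2O: 4.262·0.6765 = 2.883 kg
  PbO: 12.70·0.9771 = 12.41 kg
  SiO2: 60.96·0.9950 + 9.932·0.5142 = 65.76 kg
LOI: 2.108·0.004000 + 60.96·0.002000 + 9.932·0.003000 + 12.70·0.02290 + 4.262·0.3235 = 1.830 kg
The glass mass, total less LOI, = 89.96 − 1.830 = 88.13 kg (the oxide masses sum to this)
oxide / glass × 100 gives the wt %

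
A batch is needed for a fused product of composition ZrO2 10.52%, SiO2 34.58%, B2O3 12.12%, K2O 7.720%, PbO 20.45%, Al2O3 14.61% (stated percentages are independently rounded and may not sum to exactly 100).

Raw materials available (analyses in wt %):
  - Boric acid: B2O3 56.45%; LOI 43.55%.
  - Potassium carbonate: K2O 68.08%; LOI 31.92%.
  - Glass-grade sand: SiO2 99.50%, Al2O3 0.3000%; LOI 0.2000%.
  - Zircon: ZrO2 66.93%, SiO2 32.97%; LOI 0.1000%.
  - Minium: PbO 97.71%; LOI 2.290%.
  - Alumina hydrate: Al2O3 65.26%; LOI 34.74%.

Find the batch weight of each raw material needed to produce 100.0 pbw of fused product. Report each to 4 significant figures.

Batch per 100.0 pbw fused product:
  Boric acid: 21.47 pbw
  Potassium carbonate: 11.34 pbw
  Glass-grade sand: 29.55 pbw
  Zircon: 15.72 pbw
  Minium: 20.93 pbw
  Alumina hydrate: 22.25 pbw
Total batch = 121.3 pbw; LOI loss = 21.25 pbw; yield = 82.47%

Full precision is maintained end to end — in-progress results appear, with 4-significant-figure rounding, when written out — each reported value takes exactly one rounding. All derived quantities (totals, glass mass, LOI, the six compositions, the yield) are carried at full precision from the batch weights for 100.0 pbw of glass, as set out in the problem or the answer.
Target oxide masses per 100.0 pbw fused product:
  ZrO2: 10.52% × 100.0 = 10.52 pbw
  SiO2: 34.58% × 100.0 = 34.58 pbw
  B2O3: 12.12% × 100.0 = 12.12 pbw
  K2O: 7.720% × 100.0 = 7.720 pbw
  PbO: 20.45% × 100.0 = 20.45 pbw
  Al2O3: 14.61% × 100.0 = 14.61 pbw
Checking each oxide sum using the reported weights, at the basis given (delivered sums recover each target net of answer rounding effects):
  ZrO2: 15.72·0.6693 = 10.52 pbw (target 10.52 pbw)
  SiO2: 29.55·0.9950 + 15.72·0.3297 = 34.59 pbw (target 34.58 pbw)
  B2O3: 21.47·0.5645 = 12.12 pbw (target 12.12 pbw)
  K2O: 11.34·0.6808 = 7.720 pbw (target 7.720 pbw)
  PbO: 20.93·0.9771 = 20.45 pbw (target 20.45 pbw)
  Al2O3: 29.55·0.003000 + 22.25·0.6526 = 14.61 pbw (target 14.61 pbw)
Glass-mass closure: batch Σ − ignition loss = 100.0 pbw (the Σ of target masses is 100.0 pbw; with the basis standing at 100.0 pbw — any gap is answer rounding).
Whole-batch sum: Σ batch = 121.3 pbw; loss to ignition Σ batch·LOI = 21.25 pbw; glass ÷ batch gives a yield of 82.47%.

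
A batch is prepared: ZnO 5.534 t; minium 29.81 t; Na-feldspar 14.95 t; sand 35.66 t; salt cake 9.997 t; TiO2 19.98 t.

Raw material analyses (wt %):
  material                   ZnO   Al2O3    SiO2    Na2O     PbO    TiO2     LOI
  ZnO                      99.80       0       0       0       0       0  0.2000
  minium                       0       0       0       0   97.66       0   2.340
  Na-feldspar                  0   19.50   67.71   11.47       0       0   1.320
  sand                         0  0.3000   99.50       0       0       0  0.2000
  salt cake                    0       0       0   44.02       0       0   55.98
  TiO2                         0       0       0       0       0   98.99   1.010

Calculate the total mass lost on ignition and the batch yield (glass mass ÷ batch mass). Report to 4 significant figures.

All arithmetic keeps full float precision through every step; intermediates are displayed, rounded to 4 significant figures, as written — exactly one rounding is applied to each reported value — derived quantities (yield, glass mass, totals, the six compositions, ignition loss) are recomputed from the weighed amounts at 109.2 t of glass in full float precision, precisely as stated by the question or the answer.
Material-by-material LOI:
  ZnO: 5.534 × 0.002000 = 0.01107 t
  minium: 29.81 × 0.02340 = 0.6976 t
  Na-feldspar: 14.95 × 0.01320 = 0.1973 t
  sand: 35.66 × 0.002000 = 0.07132 t
  salt cake: 9.997 × 0.5598 = 5.596 t
  TiO2: 19.98 × 0.01010 = 0.2018 t
Total LOI = 6.775 t
Glass = batch − LOI = 115.9 − 6.775 = 109.2 t

LOI loss = 6.775 t; glass = 109.2 t; yield = 94.16%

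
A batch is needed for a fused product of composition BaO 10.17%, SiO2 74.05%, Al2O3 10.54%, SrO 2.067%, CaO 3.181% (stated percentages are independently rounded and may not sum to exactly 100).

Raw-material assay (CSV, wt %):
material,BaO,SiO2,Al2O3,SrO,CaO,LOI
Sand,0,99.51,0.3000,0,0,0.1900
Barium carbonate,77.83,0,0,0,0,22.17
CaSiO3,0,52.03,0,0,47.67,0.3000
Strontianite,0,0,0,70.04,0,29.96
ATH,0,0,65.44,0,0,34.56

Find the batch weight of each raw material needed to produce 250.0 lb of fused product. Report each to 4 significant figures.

Batch per 250.0 lb fused product:
  Sand: 177.3 lb
  Barium carbonate: 32.67 lb
  CaSiO3: 16.68 lb
  Strontianite: 7.378 lb
  ATH: 39.45 lb
Total batch = 273.5 lb; LOI loss = 23.47 lb; yield = 91.42%

The whole derivation runs at full precision at every stage. Intermediates are displayed with 4-significant-figure rounding on the page. Each reported value takes a single rounding. Derived quantities (totals, glass mass, the yield, the five compositions, LOI) are carried in full precision starting from the weights on 250.0 lb of glass, exactly as printed in the problem or the answer.
Per-oxide target masses for 250.0 lb fused product:
  BaO: 10.17% × 250.0 = 25.42 lb
  SiO2: 74.05% × 250.0 = 185.1 lb
  Al2O3: 10.54% × 250.0 = 26.35 lb
  SrO: 2.067% × 250.0 = 5.168 lb
  CaO: 3.181% × 250.0 = 7.952 lb
Checking each oxide sum from the weights as reported, against the basis in use (sum by sum, the targets are met exact up to rounding of places):
  BaO: 32.67·0.7783 = 25.43 lb (target 25.42 lb)
  SiO2: 177.3·0.9951 + 16.68·0.5203 = 185.1 lb (target 185.1 lb)
  Al2O3: 177.3·0.003000 + 39.45·0.6544 = 26.35 lb (target 26.35 lb)
  SrO: 7.378·0.7004 = 5.168 lb (target 5.168 lb)
  CaO: 16.68·0.4767 = 7.951 lb (target 7.952 lb)
Auditing the glass mass value: the batch minus its LOI: 250.0 lb (per-oxide target masses sum to 250.0 lb; against the stated basis, 250.0 lb — deltas are rounding alone).
Batch grand total — Σ batch = 273.5 lb; loss to ignition Σ batch·LOI = 23.47 lb; yield: glass divided by total = 91.42%.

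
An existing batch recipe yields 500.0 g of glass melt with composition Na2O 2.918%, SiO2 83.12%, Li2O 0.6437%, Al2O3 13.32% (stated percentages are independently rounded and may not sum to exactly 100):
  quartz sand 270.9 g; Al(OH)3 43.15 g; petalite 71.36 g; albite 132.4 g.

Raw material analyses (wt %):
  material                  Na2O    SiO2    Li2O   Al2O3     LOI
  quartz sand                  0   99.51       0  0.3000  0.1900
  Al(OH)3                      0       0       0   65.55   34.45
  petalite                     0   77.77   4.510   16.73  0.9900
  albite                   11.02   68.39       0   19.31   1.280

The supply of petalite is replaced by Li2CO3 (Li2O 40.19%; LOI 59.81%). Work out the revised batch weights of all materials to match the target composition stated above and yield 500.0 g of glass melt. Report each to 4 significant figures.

Revised batch per 500.0 g glass melt:
  quartz sand: 326.7 g
  Al(OH)3: 61.11 g
  Li2CO3: 8.008 g
  albite: 132.4 g
Total batch = 528.2 g; LOI loss = 28.16 g

Intermediates are shown rounded off to 4 significant digits when written out; all internal work carries exact precision from first step to last; each reported value is rounded a single time — the derived quantities (yield, LOI, four oxide percentages, totals, net glass mass) are re-derived from the weighed amounts on 500.0 g of glass in exact precision exactly as printed in the problem or answer text.
Oxide mass targets, per 500.0 g glass melt:
  Na2O: 2.918% × 500.0 = 14.59 g
  SiO2: 83.12% × 500.0 = 415.6 g
  Li2O: 0.6437% × 500.0 = 3.218 g
  Al2O3: 13.32% × 500.0 = 66.60 g
Sums-versus-targets review applying the batch weights above, against the basis in use (sums match the target masses once rounding is allowed for):
  Na2O: 132.4·0.1102 = 14.59 g (target 14.59 g)
  SiO2: 326.7·0.9951 + 132.4·0.6839 = 415.6 g (target 415.6 g)
  Li2O: 8.008·0.4019 = 3.218 g (target 3.218 g)
  Al2O3: 326.7·0.003000 + 61.11·0.6555 + 132.4·0.1931 = 66.60 g (target 66.60 g)
Glass mass check: the batch minus its LOI: 500.1 g (targets for the oxides total 500.0 g; versus the stated basis of 500.0 g — deltas are rounding alone).
Whole-batch sum: Σ batch = 528.2 g; LOI loss = Σ batch·LOI = 28.16 g; yield, glass over the total, = 94.67%.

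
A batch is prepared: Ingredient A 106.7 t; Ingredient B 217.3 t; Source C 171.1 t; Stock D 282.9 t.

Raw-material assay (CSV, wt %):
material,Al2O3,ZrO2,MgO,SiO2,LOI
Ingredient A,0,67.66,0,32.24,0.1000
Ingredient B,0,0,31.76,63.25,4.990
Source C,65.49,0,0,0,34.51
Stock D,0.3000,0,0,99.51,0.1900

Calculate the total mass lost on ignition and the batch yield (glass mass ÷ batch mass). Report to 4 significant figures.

LOI loss = 70.53 t; glass = 707.5 t; yield = 90.93%

The working math maintains exact precision from first step to last; in-progress results appear (rounded to 4 significant figures) across the worked steps. Every reported value includes exactly one rounding; all derived quantities, including ignition loss, the totals, the yield, the four compositions, glass mass, are rebuilt from the batch weights on 707.5 t of glass at exact precision exactly as printed in either problem or answer.
Ignition loss by material:
  Ingredient A: 106.7 × 0.001000 = 0.1067 t
  Ingredient B: 217.3 × 0.04990 = 10.84 t
  Source C: 171.1 × 0.3451 = 59.05 t
  Stock D: 282.9 × 0.001900 = 0.5375 t
Total LOI = 70.53 t
Glass = batch − LOI = 778.0 − 70.53 = 707.5 t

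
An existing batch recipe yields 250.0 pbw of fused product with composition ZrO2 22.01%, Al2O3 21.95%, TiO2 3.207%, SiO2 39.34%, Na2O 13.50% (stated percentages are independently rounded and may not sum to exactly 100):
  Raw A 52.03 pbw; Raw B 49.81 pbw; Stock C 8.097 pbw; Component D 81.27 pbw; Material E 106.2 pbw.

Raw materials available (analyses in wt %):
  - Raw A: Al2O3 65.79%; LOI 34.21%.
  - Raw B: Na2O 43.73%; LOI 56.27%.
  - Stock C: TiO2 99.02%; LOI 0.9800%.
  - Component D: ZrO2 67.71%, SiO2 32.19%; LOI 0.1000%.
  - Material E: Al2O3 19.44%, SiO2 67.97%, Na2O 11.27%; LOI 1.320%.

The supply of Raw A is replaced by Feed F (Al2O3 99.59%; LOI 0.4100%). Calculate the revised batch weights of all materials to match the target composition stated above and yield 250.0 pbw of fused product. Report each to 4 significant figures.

The whole derivation maintains full precision at every stage. Values along the way are shown (rounded to four significant digits) at each printed step — every reported number includes exactly one rounding; derived quantities are re-derived starting from the weights per 250.0 pbw of glass at full float precision (ignition loss, glass mass, five oxide percentages, the yield, totals) as they appear in the problem or the answer.
Target masses of each oxide per 250.0 pbw fused product:
  ZrO2: 22.01% × 250.0 = 55.02 pbw
  Al2O3: 21.95% × 250.0 = 54.88 pbw
  TiO2: 3.207% × 250.0 = 8.018 pbw
  SiO2: 39.34% × 250.0 = 98.35 pbw
  Na2O: 13.50% × 250.0 = 33.75 pbw
Oxide-by-oxide audit with the batch weights as given, per the basis as stated (sum by sum, the targets are met given rounding of the digits):
  ZrO2: 81.27·0.6771 = 55.03 pbw (target 55.02 pbw)
  Al2O3: 34.37·0.9959 + 106.2·0.1944 = 54.87 pbw (target 54.88 pbw)
  TiO2: 8.097·0.9902 = 8.018 pbw (target 8.018 pbw)
  SiO2: 81.27·0.3219 + 106.2·0.6797 = 98.34 pbw (target 98.35 pbw)
  Na2O: 49.81·0.4373 + 106.2·0.1127 = 33.75 pbw (target 33.75 pbw)
Glass mass check: whole batch net of LOI = 250.0 pbw (per-oxide target masses sum to 250.0 pbw; with the basis standing at 250.0 pbw — a pure rounding effect).
Batch grand total — Σ batch = 279.7 pbw; loss to ignition Σ batch·LOI = 29.73 pbw; the yield ratio, glass ÷ batch: 89.37%.

Revised batch per 250.0 pbw fused product:
  Feed F: 34.37 pbw
  Raw B: 49.81 pbw
  Stock C: 8.097 pbw
  Component D: 81.27 pbw
  Material E: 106.2 pbw
Total batch = 279.7 pbw; LOI loss = 29.73 pbw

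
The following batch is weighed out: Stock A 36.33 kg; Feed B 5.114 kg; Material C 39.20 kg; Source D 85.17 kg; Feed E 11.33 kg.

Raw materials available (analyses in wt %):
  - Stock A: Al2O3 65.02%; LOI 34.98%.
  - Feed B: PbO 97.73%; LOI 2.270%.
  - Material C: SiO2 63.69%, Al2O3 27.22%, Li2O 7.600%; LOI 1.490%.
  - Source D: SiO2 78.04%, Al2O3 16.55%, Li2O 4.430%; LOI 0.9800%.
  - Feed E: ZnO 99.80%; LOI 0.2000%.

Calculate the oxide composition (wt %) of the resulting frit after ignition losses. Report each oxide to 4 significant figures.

Each numeric step runs at full precision through every step; the intermediate values are shown, rounded to 4 significant digits, in the working. A single rounding finalizes each reported figure; derived quantities are rebuilt from the batch weights at 162.9 kg of glass in full float precision (glass mass, LOI, five oxide percentages, the yield, totals) as set out in either problem or answer.
Per-oxide mass from batch:
  ZnO: 11.33·0.9980 = 11.31 kg
  PbO: 5.114·0.9773 = 4.998 kg
  SiO2: 39.20·0.6369 + 85.17·0.7804 = 91.43 kg
  Al2O3: 36.33·0.6502 + 39.20·0.2722 + 85.17·0.1655 = 48.39 kg
  Li2O: 39.20·0.07600 + 85.17·0.04430 = 6.752 kg
LOI: 36.33·0.3498 + 5.114·0.02270 + 39.20·0.01490 + 85.17·0.009800 + 11.33·0.002000 = 14.27 kg
The glass mass, total less LOI, = 177.1 − 14.27 = 162.9 kg (= Σ oxide masses)
wt % = 100 × oxide mass / glass mass

Glass mass = 162.9 kg (batch 177.1 − LOI 14.27).
Composition: ZnO 6.942%, PbO 3.068%, SiO2 56.14%, Al2O3 29.71%, Li2O 4.146%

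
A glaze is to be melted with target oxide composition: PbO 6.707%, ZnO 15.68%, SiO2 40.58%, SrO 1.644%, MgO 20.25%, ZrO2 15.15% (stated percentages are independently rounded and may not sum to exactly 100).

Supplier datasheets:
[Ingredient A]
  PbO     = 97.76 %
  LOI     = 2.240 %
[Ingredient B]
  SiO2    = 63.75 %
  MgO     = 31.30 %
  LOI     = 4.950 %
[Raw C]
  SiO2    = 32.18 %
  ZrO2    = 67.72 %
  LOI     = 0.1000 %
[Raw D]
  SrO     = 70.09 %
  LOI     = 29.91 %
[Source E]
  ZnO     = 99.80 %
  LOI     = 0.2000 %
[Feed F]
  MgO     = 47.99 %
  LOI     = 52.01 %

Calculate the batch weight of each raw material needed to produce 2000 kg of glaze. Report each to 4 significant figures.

Batch per 2000 kg glaze:
  Ingredient A: 137.2 kg
  Ingredient B: 1047 kg
  Raw C: 447.4 kg
  Raw D: 46.91 kg
  Source E: 314.2 kg
  Feed F: 160.9 kg
Total batch = 2154 kg; LOI loss = 153.7 kg; yield = 92.86%

Values along the way appear, rounded to four significant digits, in the working — every computation runs at full float precision from first step to last. A single rounding yields every reported value — derived quantities are rebuilt from the weighed amounts for 2000 kg of glass in full float precision (six oxide percentages, LOI, totals, the yield, net glass mass), exactly as printed in question or answer.
Oxide-by-oxide targets in 2000 kg glaze:
  PbO: 6.707% × 2000 = 134.1 kg
  ZnO: 15.68% × 2000 = 313.6 kg
  SiO2: 40.58% × 2000 = 811.6 kg
  SrO: 1.644% × 2000 = 32.88 kg
  MgO: 20.25% × 2000 = 405.0 kg
  ZrO2: 15.15% × 2000 = 303.0 kg
Mass-balance tally per oxide from the weights as reported, versus the basis set out (target by target, the sums agree exact up to rounding of places):
  PbO: 137.2·0.9776 = 134.1 kg (target 134.1 kg)
  ZnO: 314.2·0.9980 = 313.6 kg (target 313.6 kg)
  SiO2: 1047·0.6375 + 447.4·0.3218 = 811.4 kg (target 811.6 kg)
  SrO: 46.91·0.7009 = 32.88 kg (target 32.88 kg)
  MgO: 1047·0.3130 + 160.9·0.4799 = 404.9 kg (target 405.0 kg)
  ZrO2: 447.4·0.6772 = 303.0 kg (target 303.0 kg)
Consistency of the glass mass: batch total minus LOI = 2000 kg (the Σ of target masses is 2000 kg; versus the stated basis of 2000 kg — any gap is answer rounding).
Total batch = Σ batch = 2154 kg; loss to ignition Σ batch·LOI = 153.7 kg; glass ÷ batch gives a yield of 92.86%.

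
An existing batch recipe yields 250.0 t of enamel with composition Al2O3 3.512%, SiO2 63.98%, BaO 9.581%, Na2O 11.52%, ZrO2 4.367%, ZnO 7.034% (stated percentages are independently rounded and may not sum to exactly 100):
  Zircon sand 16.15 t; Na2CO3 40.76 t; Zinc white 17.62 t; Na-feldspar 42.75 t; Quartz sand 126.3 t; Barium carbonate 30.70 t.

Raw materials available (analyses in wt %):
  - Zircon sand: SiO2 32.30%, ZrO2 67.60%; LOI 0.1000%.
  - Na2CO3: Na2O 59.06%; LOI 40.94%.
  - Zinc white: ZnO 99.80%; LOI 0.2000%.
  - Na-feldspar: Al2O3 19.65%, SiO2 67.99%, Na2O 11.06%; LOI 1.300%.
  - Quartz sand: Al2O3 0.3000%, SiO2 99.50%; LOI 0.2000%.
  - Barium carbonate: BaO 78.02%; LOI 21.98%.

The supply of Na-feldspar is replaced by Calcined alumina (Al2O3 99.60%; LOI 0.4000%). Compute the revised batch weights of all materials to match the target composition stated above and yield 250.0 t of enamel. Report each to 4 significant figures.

Revised batch per 250.0 t enamel:
  Zircon sand: 16.15 t
  Na2CO3: 48.76 t
  Zinc white: 17.62 t
  Calcined alumina: 8.347 t
  Quartz sand: 155.5 t
  Barium carbonate: 30.70 t
Total batch = 277.1 t; LOI loss = 27.11 t

Full precision is carried from start to finish. Mid-chain values are shown rounded to four significant figures within the worked lines; every reported value is rounded only once. The derived quantities, which include net glass mass, LOI, the yield, totals, six oxide percentages, are rebuilt in full float precision, as quoted within question or answer, from the batch weights at 250.0 t of glass.
Target oxide masses per 250.0 t enamel:
  Al2O3: 3.512% × 250.0 = 8.780 t
  SiO2: 63.98% × 250.0 = 160.0 t
  BaO: 9.581% × 250.0 = 23.95 t
  Na2O: 11.52% × 250.0 = 28.80 t
  ZrO2: 4.367% × 250.0 = 10.92 t
  ZnO: 7.034% × 250.0 = 17.58 t
Checking each oxide sum working from each reported weight, against the basis in use (oxide sums agree with the targets within answer rounding):
  Al2O3: 8.347·0.9960 + 155.5·0.003000 = 8.780 t (target 8.780 t)
  SiO2: 16.15·0.3230 + 155.5·0.9950 = 159.9 t (target 160.0 t)
  BaO: 30.70·0.7802 = 23.95 t (target 23.95 t)
  Na2O: 48.76·0.5906 = 28.80 t (target 28.80 t)
  ZrO2: 16.15·0.6760 = 10.92 t (target 10.92 t)
  ZnO: 17.62·0.9980 = 17.58 t (target 17.58 t)
Glass mass check: whole batch net of LOI = 250.0 t (targets for the oxides total 250.0 t; with the basis standing at 250.0 t — deltas are rounding alone).
Summing the batch: Σ batch = 277.1 t; ignition loss, Σ(batch × LOI) = 27.11 t; as yield: glass ÷ batch → 90.22%.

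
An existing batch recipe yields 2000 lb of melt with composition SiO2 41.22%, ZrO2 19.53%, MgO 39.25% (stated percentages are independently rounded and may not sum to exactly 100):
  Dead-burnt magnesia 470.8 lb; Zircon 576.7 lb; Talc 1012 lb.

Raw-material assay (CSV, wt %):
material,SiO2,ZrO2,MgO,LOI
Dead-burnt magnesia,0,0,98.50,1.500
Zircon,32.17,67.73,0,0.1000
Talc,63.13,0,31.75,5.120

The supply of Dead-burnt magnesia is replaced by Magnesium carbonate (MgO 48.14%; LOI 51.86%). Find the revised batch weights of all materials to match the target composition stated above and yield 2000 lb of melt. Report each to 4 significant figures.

The working math carries full precision all the way through — working values are displayed, rounded to 4 significant digits, alongside each step; each reported number takes just one rounding. All derived quantities (the three compositions, LOI, net glass mass, the totals, yield) are recomputed from the weighed amounts for 2000 lb of glass at full float precision as written in either problem or answer.
Target masses of each oxide per 2000 lb melt:
  SiO2: 41.22% × 2000 = 824.4 lb
  ZrO2: 19.53% × 2000 = 390.6 lb
  MgO: 39.25% × 2000 = 785.0 lb
Balance tally, oxide-wise, on the weights just shown, relative to the basis at hand (sums match the target masses net of answer rounding effects):
  SiO2: 576.7·0.3217 + 1012·0.6313 = 824.4 lb (target 824.4 lb)
  ZrO2: 576.7·0.6773 = 390.6 lb (target 390.6 lb)
  MgO: 963.2·0.4814 + 1012·0.3175 = 785.0 lb (target 785.0 lb)
Consistency of the glass mass: whole batch net of LOI = 2000 lb (summing oxide targets gives 2000 lb; versus the stated basis of 2000 lb — differing by rounding only).
Summing the batch: Σ batch = 2552 lb; ignition loss, Σ(batch × LOI) = 551.9 lb; yield, glass over the total, = 78.37%.

Revised batch per 2000 lb melt:
  Magnesium carbonate: 963.2 lb
  Zircon: 576.7 lb
  Talc: 1012 lb
Total batch = 2552 lb; LOI loss = 551.9 lb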